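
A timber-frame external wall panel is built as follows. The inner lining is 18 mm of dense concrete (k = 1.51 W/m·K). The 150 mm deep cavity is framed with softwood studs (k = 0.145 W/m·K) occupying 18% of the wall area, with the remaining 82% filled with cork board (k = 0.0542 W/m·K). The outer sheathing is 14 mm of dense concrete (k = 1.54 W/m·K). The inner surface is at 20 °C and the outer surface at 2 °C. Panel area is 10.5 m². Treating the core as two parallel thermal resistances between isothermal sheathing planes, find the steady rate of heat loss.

Sheathing layers in series; stud and cavity paths in parallel between them.
R_inner = 0.018/(1.51×10.5) = 0.001135 K/W
R_stud  = 0.15/(0.145×0.18×10.5) = 0.5473 K/W
R_cav   = 0.15/(0.0542×0.82×10.5) = 0.3214 K/W
1/R_core = 1/R_stud + 1/R_cav → R_core = 0.2025 K/W
R_outer = 0.014/(1.54×10.5) = 8.658×10^-4 K/W
R_total = 0.2045 K/W
Q = ΔT/R_total = 18/0.2045

Q ≈ 88 W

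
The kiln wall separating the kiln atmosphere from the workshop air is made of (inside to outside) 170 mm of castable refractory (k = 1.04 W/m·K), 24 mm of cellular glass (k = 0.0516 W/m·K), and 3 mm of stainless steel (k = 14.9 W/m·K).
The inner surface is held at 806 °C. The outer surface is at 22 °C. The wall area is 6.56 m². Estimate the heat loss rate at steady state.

Treating each layer as a thermal resistance in series:
R_castable refractory = L/(kA) = 0.17/(1.04×6.56) = 0.02492 K/W
R_cellular glass = L/(kA) = 0.024/(0.0516×6.56) = 0.0709 K/W
R_stainless steel = L/(kA) = 0.003/(14.9×6.56) = 3.069×10^-5 K/W
R_total = 0.09585 K/W
Q = ΔT / R_total = 784 / 0.09585

Q ≈ 8180 W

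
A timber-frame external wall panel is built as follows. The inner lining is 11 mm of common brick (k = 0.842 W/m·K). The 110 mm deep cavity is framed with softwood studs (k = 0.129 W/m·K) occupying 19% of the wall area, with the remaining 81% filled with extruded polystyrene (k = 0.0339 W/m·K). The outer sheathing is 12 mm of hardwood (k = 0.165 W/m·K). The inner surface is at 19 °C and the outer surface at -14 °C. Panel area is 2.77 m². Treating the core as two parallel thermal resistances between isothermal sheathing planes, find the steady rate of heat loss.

Q ≈ 41.5 W

Sheathing layers in series; stud and cavity paths in parallel between them.
R_inner = 0.011/(0.842×2.77) = 0.004716 K/W
R_stud  = 0.11/(0.129×0.19×2.77) = 1.62 K/W
R_cav   = 0.11/(0.0339×0.81×2.77) = 1.446 K/W
1/R_core = 1/R_stud + 1/R_cav → R_core = 0.7641 K/W
R_outer = 0.012/(0.165×2.77) = 0.02626 K/W
R_total = 0.7951 K/W
Q = ΔT/R_total = 33/0.7951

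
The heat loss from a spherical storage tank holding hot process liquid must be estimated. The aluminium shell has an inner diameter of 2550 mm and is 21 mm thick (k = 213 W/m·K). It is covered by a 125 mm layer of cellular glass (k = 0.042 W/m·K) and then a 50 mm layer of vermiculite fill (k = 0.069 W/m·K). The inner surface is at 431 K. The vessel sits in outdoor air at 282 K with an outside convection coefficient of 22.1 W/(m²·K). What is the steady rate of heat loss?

Q ≈ 944 W

Spherical conduction: R = (1/r_in − 1/r_out)/(4πk) per layer; series-sum.
R_aluminium shell = (1/1.275 − 1/1.296)/(4π×213) = 4.748×10^-6 K/W
R_cellular glass = (1/1.296 − 1/1.421)/(4π×0.042) = 0.1286 K/W
R_vermiculite fill = (1/1.421 − 1/1.471)/(4π×0.069) = 0.02759 K/W
R_outer film = 1/(h·4πr_o²) = 1/(22.1×4π×1.471²) = 0.001664 K/W
R_total = 0.1579 K/W
Q = ΔT/R_total = 149/0.1579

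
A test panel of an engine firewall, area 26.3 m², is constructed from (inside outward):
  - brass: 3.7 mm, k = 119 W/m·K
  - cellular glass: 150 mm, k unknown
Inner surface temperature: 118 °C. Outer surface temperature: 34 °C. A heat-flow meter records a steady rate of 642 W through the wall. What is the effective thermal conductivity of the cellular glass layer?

k ≈ 0.0436 W/(m·K)

Treating each layer as a thermal resistance in series:
R_brass = L/(kA) = 0.0037/(119×26.3) = 1.182×10^-6 K/W
Sum of known resistances R_other = 1.182×10^-6 K/W
Total R = ΔT/Q = 84/642 = 0.1308 K/W
R_cellular glass = R_total − R_other = 0.1308 K/W
k = L/(R·A) = 0.15/(0.1308×26.3)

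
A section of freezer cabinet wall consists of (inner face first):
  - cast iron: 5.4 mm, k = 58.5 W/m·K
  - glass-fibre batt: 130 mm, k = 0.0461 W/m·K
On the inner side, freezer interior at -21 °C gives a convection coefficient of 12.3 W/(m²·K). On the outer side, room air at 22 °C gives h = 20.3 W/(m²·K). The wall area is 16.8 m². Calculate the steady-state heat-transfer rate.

Q ≈ 245 W

Model the wall as resistances in series:
R_inner film = 1/(h_i·A) = 1/(12.3×16.8) = 0.004839 K/W
R_cast iron = L/(kA) = 0.0054/(58.5×16.8) = 5.495×10^-6 K/W
R_glass-fibre batt = L/(kA) = 0.13/(0.0461×16.8) = 0.1679 K/W
R_outer film = 1/(h_o·A) = 1/(20.3×16.8) = 0.002932 K/W
R_total = 0.1756 K/W
Q = ΔT / R_total = 43 / 0.1756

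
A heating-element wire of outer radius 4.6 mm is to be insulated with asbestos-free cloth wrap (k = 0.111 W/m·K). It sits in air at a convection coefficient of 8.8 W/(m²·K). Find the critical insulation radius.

For a cylinder r_cr = k/h = 0.111/8.8
r_cr = 12.6 mm; since the bare radius (4.6 mm) is below r_cr, adding a thin layer of insulation will *increase* heat loss.

r_cr ≈ 12.6 mm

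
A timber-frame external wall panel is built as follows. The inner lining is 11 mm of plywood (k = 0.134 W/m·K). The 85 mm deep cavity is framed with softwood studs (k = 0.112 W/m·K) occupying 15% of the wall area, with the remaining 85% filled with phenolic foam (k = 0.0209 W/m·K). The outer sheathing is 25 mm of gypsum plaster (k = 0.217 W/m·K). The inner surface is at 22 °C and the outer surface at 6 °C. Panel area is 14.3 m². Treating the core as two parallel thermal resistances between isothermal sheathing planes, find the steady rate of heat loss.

Sheathing layers in series; stud and cavity paths in parallel between them.
R_inner = 0.011/(0.134×14.3) = 0.005741 K/W
R_stud  = 0.085/(0.112×0.15×14.3) = 0.3538 K/W
R_cav   = 0.085/(0.0209×0.85×14.3) = 0.3346 K/W
1/R_core = 1/R_stud + 1/R_cav → R_core = 0.172 K/W
R_outer = 0.025/(0.217×14.3) = 0.008056 K/W
R_total = 0.1858 K/W
Q = ΔT/R_total = 16/0.1858

Q ≈ 86.1 W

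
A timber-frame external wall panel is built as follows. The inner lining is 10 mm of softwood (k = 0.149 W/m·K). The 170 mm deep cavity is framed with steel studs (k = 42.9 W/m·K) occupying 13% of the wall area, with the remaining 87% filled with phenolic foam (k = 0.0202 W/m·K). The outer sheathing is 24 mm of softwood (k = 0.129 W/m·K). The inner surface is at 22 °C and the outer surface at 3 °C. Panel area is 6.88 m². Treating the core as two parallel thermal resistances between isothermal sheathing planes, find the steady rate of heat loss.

Q ≈ 461 W

Sheathing layers in series; stud and cavity paths in parallel between them.
R_inner = 0.01/(0.149×6.88) = 0.009755 K/W
R_stud  = 0.17/(42.9×0.13×6.88) = 0.004431 K/W
R_cav   = 0.17/(0.0202×0.87×6.88) = 1.406 K/W
1/R_core = 1/R_stud + 1/R_cav → R_core = 0.004417 K/W
R_outer = 0.024/(0.129×6.88) = 0.02704 K/W
R_total = 0.04121 K/W
Q = ΔT/R_total = 19/0.04121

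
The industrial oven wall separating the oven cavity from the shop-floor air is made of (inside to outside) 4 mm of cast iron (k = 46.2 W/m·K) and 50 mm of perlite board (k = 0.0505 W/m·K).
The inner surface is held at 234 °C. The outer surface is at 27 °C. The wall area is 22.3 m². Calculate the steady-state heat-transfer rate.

Q ≈ 4660 W

Series thermal resistances:
R_cast iron = L/(kA) = 0.004/(46.2×22.3) = 3.883×10^-6 K/W
R_perlite board = L/(kA) = 0.05/(0.0505×22.3) = 0.0444 K/W
R_total = 0.0444 K/W
Q = ΔT / R_total = 207 / 0.0444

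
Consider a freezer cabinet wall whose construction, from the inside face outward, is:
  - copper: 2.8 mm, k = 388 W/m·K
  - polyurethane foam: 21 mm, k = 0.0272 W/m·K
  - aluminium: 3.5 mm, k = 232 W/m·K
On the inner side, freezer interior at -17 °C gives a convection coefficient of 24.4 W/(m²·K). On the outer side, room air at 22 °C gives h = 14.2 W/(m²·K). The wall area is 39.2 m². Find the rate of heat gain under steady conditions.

Using the resistance-network approach (series):
R_inner film = 1/(h_i·A) = 1/(24.4×39.2) = 0.001046 K/W
R_copper = L/(kA) = 0.0028/(388×39.2) = 1.841×10^-7 K/W
R_polyurethane foam = L/(kA) = 0.021/(0.0272×39.2) = 0.0197 K/W
R_aluminium = L/(kA) = 0.0035/(232×39.2) = 3.849×10^-7 K/W
R_outer film = 1/(h_o·A) = 1/(14.2×39.2) = 0.001796 K/W
R_total = 0.02254 K/W
Q = ΔT / R_total = 39 / 0.02254

Q ≈ 1730 W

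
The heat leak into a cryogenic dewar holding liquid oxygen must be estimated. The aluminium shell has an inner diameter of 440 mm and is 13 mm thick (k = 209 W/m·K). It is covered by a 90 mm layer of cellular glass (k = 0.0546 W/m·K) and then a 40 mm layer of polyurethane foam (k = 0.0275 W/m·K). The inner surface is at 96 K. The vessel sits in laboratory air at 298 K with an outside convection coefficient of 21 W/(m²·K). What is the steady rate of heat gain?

Q ≈ 73.2 W

Each spherical layer contributes R = (1/r_i − 1/r_o)/(4πk):
R_aluminium shell = (1/0.22 − 1/0.233)/(4π×209) = 9.656×10^-5 K/W
R_cellular glass = (1/0.233 − 1/0.323)/(4π×0.0546) = 1.743 K/W
R_polyurethane foam = (1/0.323 − 1/0.363)/(4π×0.0275) = 0.9872 K/W
R_outer film = 1/(h·4πr_o²) = 1/(21×4π×0.363²) = 0.02876 K/W
R_total = 2.759 K/W
Q = ΔT/R_total = 202/2.759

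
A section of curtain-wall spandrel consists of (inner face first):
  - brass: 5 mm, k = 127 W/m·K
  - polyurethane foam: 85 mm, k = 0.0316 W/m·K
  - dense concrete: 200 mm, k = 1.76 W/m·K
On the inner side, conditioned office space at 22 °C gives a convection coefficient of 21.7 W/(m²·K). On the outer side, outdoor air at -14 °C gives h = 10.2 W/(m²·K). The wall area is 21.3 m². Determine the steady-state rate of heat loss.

Q ≈ 260 W

Series thermal resistances:
R_inner film = 1/(h_i·A) = 1/(21.7×21.3) = 0.002164 K/W
R_brass = L/(kA) = 0.005/(127×21.3) = 1.848×10^-6 K/W
R_polyurethane foam = L/(kA) = 0.085/(0.0316×21.3) = 0.1263 K/W
R_dense concrete = L/(kA) = 0.2/(1.76×21.3) = 0.005335 K/W
R_outer film = 1/(h_o·A) = 1/(10.2×21.3) = 0.004603 K/W
R_total = 0.1384 K/W
Q = ΔT / R_total = 36 / 0.1384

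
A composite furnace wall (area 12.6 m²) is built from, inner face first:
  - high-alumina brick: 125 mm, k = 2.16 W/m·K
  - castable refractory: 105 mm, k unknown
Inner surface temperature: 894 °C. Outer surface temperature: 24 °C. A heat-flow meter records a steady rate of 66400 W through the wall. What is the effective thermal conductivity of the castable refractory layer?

Thermal resistances in series:
R_high-alumina brick = L/(kA) = 0.125/(2.16×12.6) = 0.004593 K/W
Sum of known resistances R_other = 0.004593 K/W
Total R = ΔT/Q = 870/66400 = 0.0131 K/W
R_castable refractory = R_total − R_other = 0.00851 K/W
k = L/(R·A) = 0.105/(0.00851×12.6)

k ≈ 0.979 W/(m·K)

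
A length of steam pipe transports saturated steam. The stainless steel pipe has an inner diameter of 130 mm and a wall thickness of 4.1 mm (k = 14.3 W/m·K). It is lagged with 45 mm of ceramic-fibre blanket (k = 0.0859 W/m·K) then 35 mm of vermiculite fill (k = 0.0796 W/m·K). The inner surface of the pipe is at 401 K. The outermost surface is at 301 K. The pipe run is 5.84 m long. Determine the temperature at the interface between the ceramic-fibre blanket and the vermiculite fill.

T ≈ 338 K

Treating each annulus and film as a series resistance:
R_stainless steel pipe wall = ln(69.1/65)/(2π×14.3×5.84) = 1.166×10^-4 K/W
R_ceramic-fibre blanket = ln(114.1/69.1)/(2π×0.0859×5.84) = 0.1591 K/W
R_vermiculite fill = ln(149.1/114.1)/(2π×0.0796×5.84) = 0.0916 K/W
R_total = 0.2508 K/W
Q = ΔT/R_total = 100/0.2508
Q = 399 W
T_interface = T_inner − Q·ΣR(inner→interface) = 401 − 399×0.1592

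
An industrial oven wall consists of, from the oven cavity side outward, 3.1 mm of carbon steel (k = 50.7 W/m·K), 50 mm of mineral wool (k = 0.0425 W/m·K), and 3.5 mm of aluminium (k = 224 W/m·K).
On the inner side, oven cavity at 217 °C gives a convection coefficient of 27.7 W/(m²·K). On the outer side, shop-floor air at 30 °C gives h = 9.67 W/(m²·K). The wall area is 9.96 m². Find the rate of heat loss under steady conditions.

Q ≈ 1420 W

Using the resistance-network approach (series):
R_inner film = 1/(h_i·A) = 1/(27.7×9.96) = 0.003625 K/W
R_carbon steel = L/(kA) = 0.0031/(50.7×9.96) = 6.139×10^-6 K/W
R_mineral wool = L/(kA) = 0.05/(0.0425×9.96) = 0.1181 K/W
R_aluminium = L/(kA) = 0.0035/(224×9.96) = 1.569×10^-6 K/W
R_outer film = 1/(h_o·A) = 1/(9.67×9.96) = 0.01038 K/W
R_total = 0.1321 K/W
Q = ΔT / R_total = 187 / 0.1321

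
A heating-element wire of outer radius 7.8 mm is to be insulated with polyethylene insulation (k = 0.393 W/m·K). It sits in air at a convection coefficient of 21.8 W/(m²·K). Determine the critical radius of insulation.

For a cylinder r_cr = k/h = 0.393/21.8
r_cr = 18 mm; since the bare radius (7.8 mm) is below r_cr, adding a thin layer of insulation will *increase* heat loss.

r_cr ≈ 18 mm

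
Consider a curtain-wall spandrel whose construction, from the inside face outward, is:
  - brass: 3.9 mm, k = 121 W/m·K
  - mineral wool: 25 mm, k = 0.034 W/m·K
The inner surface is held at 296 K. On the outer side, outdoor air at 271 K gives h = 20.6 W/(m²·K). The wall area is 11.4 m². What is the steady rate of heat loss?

Q ≈ 364 W

Thermal resistances in series:
R_brass = L/(kA) = 0.0039/(121×11.4) = 2.827×10^-6 K/W
R_mineral wool = L/(kA) = 0.025/(0.034×11.4) = 0.0645 K/W
R_outer film = 1/(h_o·A) = 1/(20.6×11.4) = 0.004258 K/W
R_total = 0.06876 K/W
Q = ΔT / R_total = 25 / 0.06876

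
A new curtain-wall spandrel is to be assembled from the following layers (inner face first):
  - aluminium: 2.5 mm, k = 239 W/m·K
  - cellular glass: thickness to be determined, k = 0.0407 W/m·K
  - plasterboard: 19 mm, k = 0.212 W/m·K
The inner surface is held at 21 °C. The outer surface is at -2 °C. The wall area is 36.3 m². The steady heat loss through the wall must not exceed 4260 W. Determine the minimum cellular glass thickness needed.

L ≈ 4.33 mm

Model the wall as resistances in series:
R_aluminium = L/(kA) = 0.0025/(239×36.3) = 2.882×10^-7 K/W
R_plasterboard = L/(kA) = 0.019/(0.212×36.3) = 0.002469 K/W
Sum of the known resistances R_other = 0.002469 K/W
Required total resistance R_tot = ΔT/Q_allow = 23/4260 = 0.005399 K/W
R_cellular glass = R_tot − R_other = 0.00293 K/W
L = R·k·A = 0.00293×0.0407×36.3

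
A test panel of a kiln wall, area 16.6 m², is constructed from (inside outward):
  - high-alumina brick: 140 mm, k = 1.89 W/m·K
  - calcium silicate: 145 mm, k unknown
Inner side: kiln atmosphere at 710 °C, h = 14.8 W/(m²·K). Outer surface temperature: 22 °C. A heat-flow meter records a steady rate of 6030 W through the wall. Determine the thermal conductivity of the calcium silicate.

Thermal resistances in series:
R_inner film = 1/(h_i·A) = 1/(14.8×16.6) = 0.00407 K/W
R_high-alumina brick = L/(kA) = 0.14/(1.89×16.6) = 0.004462 K/W
Sum of known resistances R_other = 0.008533 K/W
Total R = ΔT/Q = 688/6030 = 0.1141 K/W
R_calcium silicate = R_total − R_other = 0.1056 K/W
k = L/(R·A) = 0.145/(0.1056×16.6)

k ≈ 0.0827 W/(m·K)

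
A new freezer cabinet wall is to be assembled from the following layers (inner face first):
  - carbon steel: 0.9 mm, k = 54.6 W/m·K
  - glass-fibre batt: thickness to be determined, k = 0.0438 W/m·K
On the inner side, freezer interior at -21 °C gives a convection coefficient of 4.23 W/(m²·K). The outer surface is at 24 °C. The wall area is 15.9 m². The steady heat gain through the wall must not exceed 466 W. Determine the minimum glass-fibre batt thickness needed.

Model the wall as resistances in series:
R_inner film = 1/(h_i·A) = 1/(4.23×15.9) = 0.01487 K/W
R_carbon steel = L/(kA) = 0.0009/(54.6×15.9) = 1.037×10^-6 K/W
Sum of the known resistances R_other = 0.01487 K/W
Required total resistance R_tot = ΔT/Q_allow = 45/466 = 0.09657 K/W
R_glass-fibre batt = R_tot − R_other = 0.0817 K/W
L = R·k·A = 0.0817×0.0438×15.9

L ≈ 56.9 mm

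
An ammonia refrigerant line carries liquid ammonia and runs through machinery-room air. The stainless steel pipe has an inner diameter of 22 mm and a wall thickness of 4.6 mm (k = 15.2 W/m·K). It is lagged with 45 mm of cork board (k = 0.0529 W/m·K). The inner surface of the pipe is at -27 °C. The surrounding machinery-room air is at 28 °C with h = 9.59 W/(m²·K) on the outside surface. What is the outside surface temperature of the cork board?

T ≈ 24.5 °C

Treating each annulus and film as a series resistance:
R_stainless steel pipe wall = ln(15.6/11)/(2π×15.2×1) = 0.003658 K/W
R_cork board = ln(60.6/15.6)/(2π×0.0529×1) = 4.083 K/W
R_outer film = 1/(h_o·2πr_oL) = 1/(9.59×2π×0.0606×1) = 0.2739 K/W
R_total = 4.36 K/W
Q = ΔT/R_total = 55/4.36
Q = 12.6 W/m
T_interface = T_inner + Q·ΣR(inner→interface) = -27 + 12.6×4.086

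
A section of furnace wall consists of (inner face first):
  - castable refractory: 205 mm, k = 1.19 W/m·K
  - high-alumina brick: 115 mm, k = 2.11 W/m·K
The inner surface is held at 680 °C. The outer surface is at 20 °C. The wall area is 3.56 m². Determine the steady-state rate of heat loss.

Treating each layer as a thermal resistance in series:
R_castable refractory = L/(kA) = 0.205/(1.19×3.56) = 0.04839 K/W
R_high-alumina brick = L/(kA) = 0.115/(2.11×3.56) = 0.01531 K/W
R_total = 0.0637 K/W
Q = ΔT / R_total = 660 / 0.0637

Q ≈ 10400 W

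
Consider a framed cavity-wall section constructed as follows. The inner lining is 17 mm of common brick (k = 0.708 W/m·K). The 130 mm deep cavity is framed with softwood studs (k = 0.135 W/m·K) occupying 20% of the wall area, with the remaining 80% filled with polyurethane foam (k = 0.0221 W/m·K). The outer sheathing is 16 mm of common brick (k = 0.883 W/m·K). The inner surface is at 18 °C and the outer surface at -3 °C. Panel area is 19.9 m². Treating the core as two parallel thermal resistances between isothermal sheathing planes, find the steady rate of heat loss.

Sheathing layers in series; stud and cavity paths in parallel between them.
R_inner = 0.017/(0.708×19.9) = 0.001207 K/W
R_stud  = 0.13/(0.135×0.2×19.9) = 0.242 K/W
R_cav   = 0.13/(0.0221×0.8×19.9) = 0.3695 K/W
1/R_core = 1/R_stud + 1/R_cav → R_core = 0.1462 K/W
R_outer = 0.016/(0.883×19.9) = 9.106×10^-4 K/W
R_total = 0.1483 K/W
Q = ΔT/R_total = 21/0.1483

Q ≈ 142 W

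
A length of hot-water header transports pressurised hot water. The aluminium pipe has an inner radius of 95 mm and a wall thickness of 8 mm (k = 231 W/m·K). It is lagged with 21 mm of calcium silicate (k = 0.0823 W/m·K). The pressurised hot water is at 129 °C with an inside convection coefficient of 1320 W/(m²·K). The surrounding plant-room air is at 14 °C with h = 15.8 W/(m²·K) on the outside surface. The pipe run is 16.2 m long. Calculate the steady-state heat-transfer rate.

Q ≈ 4220 W

Treating each annulus and film as a series resistance:
R_inner film = 1/(h_i·2πr₁L) = 1/(1320×2π×0.095×16.2) = 7.834×10^-5 K/W
R_aluminium pipe wall = ln(103/95)/(2π×231×16.2) = 3.439×10^-6 K/W
R_calcium silicate = ln(124/103)/(2π×0.0823×16.2) = 0.02215 K/W
R_outer film = 1/(h_o·2πr_oL) = 1/(15.8×2π×0.124×16.2) = 0.005014 K/W
R_total = 0.02725 K/W
Q = ΔT/R_total = 115/0.02725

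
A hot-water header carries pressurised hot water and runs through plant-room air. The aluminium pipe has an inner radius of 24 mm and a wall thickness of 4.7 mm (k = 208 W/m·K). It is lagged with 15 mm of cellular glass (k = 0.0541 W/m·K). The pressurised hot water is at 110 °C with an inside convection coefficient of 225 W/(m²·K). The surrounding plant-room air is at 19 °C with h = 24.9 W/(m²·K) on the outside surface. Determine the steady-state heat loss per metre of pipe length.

Radial resistances (cylindrical: R_cond = ln(r_o/r_i)/(2πkL), R_conv = 1/(h·2πrL)):
R_inner film = 1/(h_i·2πr₁L) = 1/(225×2π×0.024×1) = 0.02947 K/W
R_aluminium pipe wall = ln(28.7/24)/(2π×208×1) = 1.368×10^-4 K/W
R_cellular glass = ln(43.7/28.7)/(2π×0.0541×1) = 1.237 K/W
R_outer film = 1/(h_o·2πr_oL) = 1/(24.9×2π×0.0437×1) = 0.1463 K/W
R_total = 1.413 K/W
Q = ΔT/R_total = 91/1.413

q′ ≈ 64.4 W/m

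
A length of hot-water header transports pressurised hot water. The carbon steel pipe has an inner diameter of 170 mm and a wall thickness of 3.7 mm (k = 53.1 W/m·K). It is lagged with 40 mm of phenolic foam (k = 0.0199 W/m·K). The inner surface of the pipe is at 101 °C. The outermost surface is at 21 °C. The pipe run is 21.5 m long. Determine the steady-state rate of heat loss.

Q ≈ 578 W

Treating each annulus and film as a series resistance:
R_carbon steel pipe wall = ln(88.7/85)/(2π×53.1×21.5) = 5.94×10^-6 K/W
R_phenolic foam = ln(128.7/88.7)/(2π×0.0199×21.5) = 0.1385 K/W
R_total = 0.1385 K/W
Q = ΔT/R_total = 80/0.1385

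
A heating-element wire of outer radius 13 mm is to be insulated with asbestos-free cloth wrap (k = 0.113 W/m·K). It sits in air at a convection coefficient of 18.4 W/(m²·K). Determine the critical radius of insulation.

For a cylinder r_cr = k/h = 0.113/18.4
r_cr = 6.14 mm; since the bare radius (13 mm) is above r_cr, any added insulation will reduce heat loss.

r_cr ≈ 6.14 mm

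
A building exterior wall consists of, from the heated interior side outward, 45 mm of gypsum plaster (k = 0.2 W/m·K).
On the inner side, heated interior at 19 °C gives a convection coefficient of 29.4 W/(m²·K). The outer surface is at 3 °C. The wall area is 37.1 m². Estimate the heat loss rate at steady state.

Q ≈ 2290 W

Model the wall as resistances in series:
R_inner film = 1/(h_i·A) = 1/(29.4×37.1) = 9.168×10^-4 K/W
R_gypsum plaster = L/(kA) = 0.045/(0.2×37.1) = 0.006065 K/W
R_total = 0.006981 K/W
Q = ΔT / R_total = 16 / 0.006981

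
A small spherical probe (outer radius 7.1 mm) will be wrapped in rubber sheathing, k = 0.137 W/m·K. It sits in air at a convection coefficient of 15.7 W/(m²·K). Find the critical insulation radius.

r_cr ≈ 17.5 mm

For a sphere r_cr = 2k/h = 2×0.137/15.7
r_cr = 17.5 mm; since the bare radius (7.1 mm) is below r_cr, adding a thin layer of insulation will *increase* heat loss.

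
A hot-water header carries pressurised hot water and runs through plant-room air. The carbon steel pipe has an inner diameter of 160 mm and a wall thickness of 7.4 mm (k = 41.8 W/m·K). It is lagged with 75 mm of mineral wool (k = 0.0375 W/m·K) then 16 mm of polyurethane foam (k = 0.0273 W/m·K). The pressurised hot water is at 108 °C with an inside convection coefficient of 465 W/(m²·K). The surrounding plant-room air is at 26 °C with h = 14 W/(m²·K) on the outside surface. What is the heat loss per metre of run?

q′ ≈ 25.3 W/m

For a radial system each layer contributes R = ln(r_out/r_in)/(2πkL); films add R = 1/(hA).
R_inner film = 1/(h_i·2πr₁L) = 1/(465×2π×0.08×1) = 0.004278 K/W
R_carbon steel pipe wall = ln(87.4/80)/(2π×41.8×1) = 3.368×10^-4 K/W
R_mineral wool = ln(162.4/87.4)/(2π×0.0375×1) = 2.63 K/W
R_polyurethane foam = ln(178.4/162.4)/(2π×0.0273×1) = 0.5478 K/W
R_outer film = 1/(h_o·2πr_oL) = 1/(14×2π×0.1784×1) = 0.06372 K/W
R_total = 3.246 K/W
Q = ΔT/R_total = 82/3.246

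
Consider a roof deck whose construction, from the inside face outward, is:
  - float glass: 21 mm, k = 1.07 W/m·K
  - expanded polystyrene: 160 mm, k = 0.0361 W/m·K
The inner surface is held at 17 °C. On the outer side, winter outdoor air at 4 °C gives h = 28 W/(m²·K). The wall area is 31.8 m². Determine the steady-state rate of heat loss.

Model the wall as resistances in series:
R_float glass = L/(kA) = 0.021/(1.07×31.8) = 6.172×10^-4 K/W
R_expanded polystyrene = L/(kA) = 0.16/(0.0361×31.8) = 0.1394 K/W
R_outer film = 1/(h_o·A) = 1/(28×31.8) = 0.001123 K/W
R_total = 0.1411 K/W
Q = ΔT / R_total = 13 / 0.1411

Q ≈ 92.1 W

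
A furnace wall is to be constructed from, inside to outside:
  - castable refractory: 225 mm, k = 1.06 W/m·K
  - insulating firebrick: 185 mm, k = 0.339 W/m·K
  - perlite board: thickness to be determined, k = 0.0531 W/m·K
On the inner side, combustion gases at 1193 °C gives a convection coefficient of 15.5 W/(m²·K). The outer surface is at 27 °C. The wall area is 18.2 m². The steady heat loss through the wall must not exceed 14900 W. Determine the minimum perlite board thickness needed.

L ≈ 32 mm

Using the resistance-network approach (series):
R_inner film = 1/(h_i·A) = 1/(15.5×18.2) = 0.003545 K/W
R_castable refractory = L/(kA) = 0.225/(1.06×18.2) = 0.01166 K/W
R_insulating firebrick = L/(kA) = 0.185/(0.339×18.2) = 0.02998 K/W
Sum of the known resistances R_other = 0.04519 K/W
Required total resistance R_tot = ΔT/Q_allow = 1166/14900 = 0.07826 K/W
R_perlite board = R_tot − R_other = 0.03306 K/W
L = R·k·A = 0.03306×0.0531×18.2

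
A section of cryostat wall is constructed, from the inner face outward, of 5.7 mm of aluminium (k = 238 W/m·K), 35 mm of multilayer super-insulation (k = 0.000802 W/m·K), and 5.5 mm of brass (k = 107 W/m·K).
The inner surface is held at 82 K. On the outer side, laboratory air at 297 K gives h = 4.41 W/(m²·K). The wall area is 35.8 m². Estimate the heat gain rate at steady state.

Q ≈ 175 W

Using the resistance-network approach (series):
R_aluminium = L/(kA) = 0.0057/(238×35.8) = 6.69×10^-7 K/W
R_multilayer super-insulation = L/(kA) = 0.035/(0.000802×35.8) = 1.219 K/W
R_brass = L/(kA) = 0.0055/(107×35.8) = 1.436×10^-6 K/W
R_outer film = 1/(h_o·A) = 1/(4.41×35.8) = 0.006334 K/W
R_total = 1.225 K/W
Q = ΔT / R_total = 215 / 1.225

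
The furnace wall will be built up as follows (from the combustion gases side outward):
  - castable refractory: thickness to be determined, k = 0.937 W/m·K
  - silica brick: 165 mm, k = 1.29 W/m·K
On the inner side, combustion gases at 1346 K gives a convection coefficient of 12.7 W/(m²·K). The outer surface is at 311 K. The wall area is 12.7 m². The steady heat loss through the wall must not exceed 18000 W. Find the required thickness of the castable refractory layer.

Thermal resistances in series:
R_inner film = 1/(h_i·A) = 1/(12.7×12.7) = 0.0062 K/W
R_silica brick = L/(kA) = 0.165/(1.29×12.7) = 0.01007 K/W
Sum of the known resistances R_other = 0.01627 K/W
Required total resistance R_tot = ΔT/Q_allow = 1035/18000 = 0.0575 K/W
R_castable refractory = R_tot − R_other = 0.04123 K/W
L = R·k·A = 0.04123×0.937×12.7

L ≈ 491 mm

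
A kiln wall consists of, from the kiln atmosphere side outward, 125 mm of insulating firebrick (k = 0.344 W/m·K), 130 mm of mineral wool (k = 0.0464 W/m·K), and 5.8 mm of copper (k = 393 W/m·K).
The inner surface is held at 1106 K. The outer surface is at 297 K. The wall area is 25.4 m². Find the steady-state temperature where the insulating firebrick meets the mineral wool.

Series thermal resistances:
R_insulating firebrick = L/(kA) = 0.125/(0.344×25.4) = 0.01431 K/W
R_mineral wool = L/(kA) = 0.13/(0.0464×25.4) = 0.1103 K/W
R_copper = L/(kA) = 0.0058/(393×25.4) = 5.81×10^-7 K/W
R_total = 0.1246 K/W;  Q = ΔT/R_total = 809/0.1246 = 6492 W
T_interface = T_inner − Q·ΣR(inner→interface) = 1106 − 6490×0.01431

T ≈ 1010 K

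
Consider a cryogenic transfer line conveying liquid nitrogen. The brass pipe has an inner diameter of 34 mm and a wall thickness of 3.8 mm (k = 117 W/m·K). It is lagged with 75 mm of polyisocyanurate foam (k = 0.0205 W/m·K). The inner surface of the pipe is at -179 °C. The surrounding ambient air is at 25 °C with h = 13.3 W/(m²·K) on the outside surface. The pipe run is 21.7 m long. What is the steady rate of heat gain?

Q ≈ 369 W

Radial resistances (cylindrical: R_cond = ln(r_o/r_i)/(2πkL), R_conv = 1/(h·2πrL)):
R_brass pipe wall = ln(20.8/17)/(2π×117×21.7) = 1.265×10^-5 K/W
R_polyisocyanurate foam = ln(95.8/20.8)/(2π×0.0205×21.7) = 0.5464 K/W
R_outer film = 1/(h_o·2πr_oL) = 1/(13.3×2π×0.0958×21.7) = 0.005756 K/W
R_total = 0.5522 K/W
Q = ΔT/R_total = 204/0.5522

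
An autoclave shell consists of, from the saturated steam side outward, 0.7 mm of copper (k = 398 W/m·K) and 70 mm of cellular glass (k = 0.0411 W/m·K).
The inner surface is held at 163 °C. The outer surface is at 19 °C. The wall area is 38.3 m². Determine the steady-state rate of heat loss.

Treating each layer as a thermal resistance in series:
R_copper = L/(kA) = 0.0007/(398×38.3) = 4.592×10^-8 K/W
R_cellular glass = L/(kA) = 0.07/(0.0411×38.3) = 0.04447 K/W
R_total = 0.04447 K/W
Q = ΔT / R_total = 144 / 0.04447

Q ≈ 3240 W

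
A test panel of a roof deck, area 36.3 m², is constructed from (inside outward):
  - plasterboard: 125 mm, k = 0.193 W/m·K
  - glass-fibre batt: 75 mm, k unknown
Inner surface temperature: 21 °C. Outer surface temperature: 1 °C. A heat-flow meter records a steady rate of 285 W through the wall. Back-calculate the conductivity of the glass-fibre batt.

Treating each layer as a thermal resistance in series:
R_plasterboard = L/(kA) = 0.125/(0.193×36.3) = 0.01784 K/W
Sum of known resistances R_other = 0.01784 K/W
Total R = ΔT/Q = 20/285 = 0.07018 K/W
R_glass-fibre batt = R_total − R_other = 0.05233 K/W
k = L/(R·A) = 0.075/(0.05233×36.3)

k ≈ 0.0395 W/(m·K)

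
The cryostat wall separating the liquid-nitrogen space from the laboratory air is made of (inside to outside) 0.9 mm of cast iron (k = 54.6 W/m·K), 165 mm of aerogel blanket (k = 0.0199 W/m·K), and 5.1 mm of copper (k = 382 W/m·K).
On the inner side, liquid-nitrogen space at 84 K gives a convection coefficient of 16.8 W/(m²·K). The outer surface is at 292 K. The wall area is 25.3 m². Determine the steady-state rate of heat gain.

Using the resistance-network approach (series):
R_inner film = 1/(h_i·A) = 1/(16.8×25.3) = 0.002353 K/W
R_cast iron = L/(kA) = 0.0009/(54.6×25.3) = 6.515×10^-7 K/W
R_aerogel blanket = L/(kA) = 0.165/(0.0199×25.3) = 0.3277 K/W
R_copper = L/(kA) = 0.0051/(382×25.3) = 5.277×10^-7 K/W
R_total = 0.3301 K/W
Q = ΔT / R_total = 208 / 0.3301

Q ≈ 630 W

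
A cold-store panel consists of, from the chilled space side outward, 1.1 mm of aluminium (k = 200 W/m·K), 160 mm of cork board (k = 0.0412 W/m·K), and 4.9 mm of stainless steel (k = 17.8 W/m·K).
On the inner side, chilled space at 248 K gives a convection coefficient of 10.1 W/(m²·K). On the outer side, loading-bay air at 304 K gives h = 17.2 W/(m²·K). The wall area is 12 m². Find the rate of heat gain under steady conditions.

Model the wall as resistances in series:
R_inner film = 1/(h_i·A) = 1/(10.1×12) = 0.008251 K/W
R_aluminium = L/(kA) = 0.0011/(200×12) = 4.583×10^-7 K/W
R_cork board = L/(kA) = 0.16/(0.0412×12) = 0.3236 K/W
R_stainless steel = L/(kA) = 0.0049/(17.8×12) = 2.294×10^-5 K/W
R_outer film = 1/(h_o·A) = 1/(17.2×12) = 0.004845 K/W
R_total = 0.3367 K/W
Q = ΔT / R_total = 56 / 0.3367

Q ≈ 166 W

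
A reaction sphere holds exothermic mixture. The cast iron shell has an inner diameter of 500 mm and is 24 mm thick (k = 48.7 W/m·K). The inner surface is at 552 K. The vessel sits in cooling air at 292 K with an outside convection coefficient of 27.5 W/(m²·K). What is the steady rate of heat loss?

Spherical conduction: R = (1/r_in − 1/r_out)/(4πk) per layer; series-sum.
R_cast iron shell = (1/0.25 − 1/0.274)/(4π×48.7) = 5.725×10^-4 K/W
R_outer film = 1/(h·4πr_o²) = 1/(27.5×4π×0.274²) = 0.03854 K/W
R_total = 0.03912 K/W
Q = ΔT/R_total = 260/0.03912

Q ≈ 6650 W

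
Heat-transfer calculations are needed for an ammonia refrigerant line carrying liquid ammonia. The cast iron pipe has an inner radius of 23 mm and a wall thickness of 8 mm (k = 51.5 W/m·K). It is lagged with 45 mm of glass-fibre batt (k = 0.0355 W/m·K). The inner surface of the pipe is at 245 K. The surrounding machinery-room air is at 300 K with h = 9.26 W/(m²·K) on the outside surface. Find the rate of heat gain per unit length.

For a radial system each layer contributes R = ln(r_out/r_in)/(2πkL); films add R = 1/(hA).
R_cast iron pipe wall = ln(31/23)/(2π×51.5×1) = 9.225×10^-4 K/W
R_glass-fibre batt = ln(76/31)/(2π×0.0355×1) = 4.02 K/W
R_outer film = 1/(h_o·2πr_oL) = 1/(9.26×2π×0.076×1) = 0.2261 K/W
R_total = 4.247 K/W
Q = ΔT/R_total = 55/4.247

q′ ≈ 12.9 W/m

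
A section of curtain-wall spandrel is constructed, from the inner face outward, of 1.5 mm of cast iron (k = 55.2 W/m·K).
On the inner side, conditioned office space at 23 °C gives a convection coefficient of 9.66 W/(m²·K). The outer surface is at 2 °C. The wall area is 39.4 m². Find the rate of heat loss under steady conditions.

Q ≈ 7990 W

Treating each layer as a thermal resistance in series:
R_inner film = 1/(h_i·A) = 1/(9.66×39.4) = 0.002627 K/W
R_cast iron = L/(kA) = 0.0015/(55.2×39.4) = 6.897×10^-7 K/W
R_total = 0.002628 K/W
Q = ΔT / R_total = 21 / 0.002628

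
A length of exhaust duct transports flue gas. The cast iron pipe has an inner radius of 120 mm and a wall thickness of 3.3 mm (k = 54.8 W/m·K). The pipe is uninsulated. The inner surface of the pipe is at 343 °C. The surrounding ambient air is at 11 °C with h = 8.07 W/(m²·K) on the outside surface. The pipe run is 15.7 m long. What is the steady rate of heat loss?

Q ≈ 32600 W

Treating each annulus and film as a series resistance:
R_cast iron pipe wall = ln(123.3/120)/(2π×54.8×15.7) = 5.018×10^-6 K/W
R_outer film = 1/(h_o·2πr_oL) = 1/(8.07×2π×0.1233×15.7) = 0.01019 K/W
R_total = 0.01019 K/W
Q = ΔT/R_total = 332/0.01019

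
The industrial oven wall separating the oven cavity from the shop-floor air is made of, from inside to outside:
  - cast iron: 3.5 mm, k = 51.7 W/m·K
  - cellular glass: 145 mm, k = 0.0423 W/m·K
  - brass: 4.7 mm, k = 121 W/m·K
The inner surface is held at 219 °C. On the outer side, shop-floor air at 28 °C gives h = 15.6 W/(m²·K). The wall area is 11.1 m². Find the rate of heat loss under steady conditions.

Model the wall as resistances in series:
R_cast iron = L/(kA) = 0.0035/(51.7×11.1) = 6.099×10^-6 K/W
R_cellular glass = L/(kA) = 0.145/(0.0423×11.1) = 0.3088 K/W
R_brass = L/(kA) = 0.0047/(121×11.1) = 3.499×10^-6 K/W
R_outer film = 1/(h_o·A) = 1/(15.6×11.1) = 0.005775 K/W
R_total = 0.3146 K/W
Q = ΔT / R_total = 191 / 0.3146

Q ≈ 607 W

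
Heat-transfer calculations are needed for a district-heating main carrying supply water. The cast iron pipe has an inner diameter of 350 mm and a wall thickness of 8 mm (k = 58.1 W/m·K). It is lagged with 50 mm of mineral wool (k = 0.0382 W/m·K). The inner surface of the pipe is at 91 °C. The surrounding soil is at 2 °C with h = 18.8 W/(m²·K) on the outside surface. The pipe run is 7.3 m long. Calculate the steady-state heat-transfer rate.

Treating each annulus and film as a series resistance:
R_cast iron pipe wall = ln(183/175)/(2π×58.1×7.3) = 1.677×10^-5 K/W
R_mineral wool = ln(233/183)/(2π×0.0382×7.3) = 0.1379 K/W
R_outer film = 1/(h_o·2πr_oL) = 1/(18.8×2π×0.233×7.3) = 0.004977 K/W
R_total = 0.1429 K/W
Q = ΔT/R_total = 89/0.1429

Q ≈ 623 W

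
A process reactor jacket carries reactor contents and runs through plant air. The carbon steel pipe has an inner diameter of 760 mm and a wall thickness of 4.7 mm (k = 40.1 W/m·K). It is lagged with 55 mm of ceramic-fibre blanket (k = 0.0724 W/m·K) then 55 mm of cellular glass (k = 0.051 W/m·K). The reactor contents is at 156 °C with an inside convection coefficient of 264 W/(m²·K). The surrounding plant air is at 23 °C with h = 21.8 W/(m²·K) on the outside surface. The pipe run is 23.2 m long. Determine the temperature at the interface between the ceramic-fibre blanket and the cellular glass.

Per-layer cylindrical resistances, series-summed:
R_inner film = 1/(h_i·2πr₁L) = 1/(264×2π×0.38×23.2) = 6.838×10^-5 K/W
R_carbon steel pipe wall = ln(384.7/380)/(2π×40.1×23.2) = 2.103×10^-6 K/W
R_ceramic-fibre blanket = ln(439.7/384.7)/(2π×0.0724×23.2) = 0.01266 K/W
R_cellular glass = ln(494.7/439.7)/(2π×0.051×23.2) = 0.01585 K/W
R_outer film = 1/(h_o·2πr_oL) = 1/(21.8×2π×0.4947×23.2) = 6.361×10^-4 K/W
R_total = 0.02922 K/W
Q = ΔT/R_total = 133/0.02922
Q = 4550 W
T_interface = T_inner − Q·ΣR(inner→interface) = 156 − 4550×0.01273

T ≈ 98.1 °C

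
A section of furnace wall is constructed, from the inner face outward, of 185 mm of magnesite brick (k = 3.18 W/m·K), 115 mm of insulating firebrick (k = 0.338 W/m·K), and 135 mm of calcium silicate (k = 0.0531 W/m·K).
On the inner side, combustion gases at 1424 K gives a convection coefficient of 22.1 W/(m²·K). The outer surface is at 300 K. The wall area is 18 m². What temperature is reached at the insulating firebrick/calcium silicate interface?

Treating each layer as a thermal resistance in series:
R_inner film = 1/(h_i·A) = 1/(22.1×18) = 0.002514 K/W
R_magnesite brick = L/(kA) = 0.185/(3.18×18) = 0.003232 K/W
R_insulating firebrick = L/(kA) = 0.115/(0.338×18) = 0.0189 K/W
R_calcium silicate = L/(kA) = 0.135/(0.0531×18) = 0.1412 K/W
R_total = 0.1659 K/W;  Q = ΔT/R_total = 1124/0.1659 = 6776 W
T_interface = T_inner − Q·ΣR(inner→interface) = 1424 − 6780×0.02465

T ≈ 1260 K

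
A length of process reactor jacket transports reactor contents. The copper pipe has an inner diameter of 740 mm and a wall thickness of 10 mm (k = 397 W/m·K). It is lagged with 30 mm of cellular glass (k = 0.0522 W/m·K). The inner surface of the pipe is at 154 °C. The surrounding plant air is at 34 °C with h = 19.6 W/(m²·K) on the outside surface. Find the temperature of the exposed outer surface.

T ≈ 43.5 °C

Treating each annulus and film as a series resistance:
R_copper pipe wall = ln(380/370)/(2π×397×1) = 1.069×10^-5 K/W
R_cellular glass = ln(410/380)/(2π×0.0522×1) = 0.2317 K/W
R_outer film = 1/(h_o·2πr_oL) = 1/(19.6×2π×0.41×1) = 0.01981 K/W
R_total = 0.2515 K/W
Q = ΔT/R_total = 120/0.2515
Q = 477 W/m
T_interface = T_inner − Q·ΣR(inner→interface) = 154 − 477×0.2317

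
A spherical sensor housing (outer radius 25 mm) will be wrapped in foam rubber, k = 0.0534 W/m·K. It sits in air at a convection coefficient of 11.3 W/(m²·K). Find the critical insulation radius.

r_cr ≈ 9.45 mm

For a sphere r_cr = 2k/h = 2×0.0534/11.3
r_cr = 9.45 mm; since the bare radius (25 mm) is above r_cr, any added insulation will reduce heat loss.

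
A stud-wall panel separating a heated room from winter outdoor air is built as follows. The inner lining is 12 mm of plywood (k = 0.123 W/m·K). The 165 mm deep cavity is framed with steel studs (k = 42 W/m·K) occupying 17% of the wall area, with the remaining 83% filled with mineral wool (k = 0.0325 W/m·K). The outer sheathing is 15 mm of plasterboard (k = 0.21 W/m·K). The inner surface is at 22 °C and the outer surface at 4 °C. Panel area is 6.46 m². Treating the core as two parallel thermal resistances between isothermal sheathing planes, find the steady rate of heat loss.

Q ≈ 606 W

Sheathing layers in series; stud and cavity paths in parallel between them.
R_inner = 0.012/(0.123×6.46) = 0.0151 K/W
R_stud  = 0.165/(42×0.17×6.46) = 0.003577 K/W
R_cav   = 0.165/(0.0325×0.83×6.46) = 0.9469 K/W
1/R_core = 1/R_stud + 1/R_cav → R_core = 0.003564 K/W
R_outer = 0.015/(0.21×6.46) = 0.01106 K/W
R_total = 0.02972 K/W
Q = ΔT/R_total = 18/0.02972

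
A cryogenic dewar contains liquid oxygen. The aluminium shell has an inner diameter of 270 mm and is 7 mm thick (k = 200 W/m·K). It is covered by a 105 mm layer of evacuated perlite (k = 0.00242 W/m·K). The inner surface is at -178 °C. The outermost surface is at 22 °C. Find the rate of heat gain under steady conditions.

Q ≈ 2.03 W

Radial (spherical) resistances in series:
R_aluminium shell = (1/0.135 − 1/0.142)/(4π×200) = 1.453×10^-4 K/W
R_evacuated perlite = (1/0.142 − 1/0.247)/(4π×0.00242) = 98.44 K/W
R_total = 98.44 K/W
Q = ΔT/R_total = 200/98.44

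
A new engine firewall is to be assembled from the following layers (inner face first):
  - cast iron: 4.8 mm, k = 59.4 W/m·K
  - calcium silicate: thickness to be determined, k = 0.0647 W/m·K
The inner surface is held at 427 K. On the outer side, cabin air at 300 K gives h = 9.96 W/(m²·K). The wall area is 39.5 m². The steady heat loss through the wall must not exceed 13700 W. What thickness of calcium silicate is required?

L ≈ 17.2 mm

Treating each layer as a thermal resistance in series:
R_cast iron = L/(kA) = 0.0048/(59.4×39.5) = 2.046×10^-6 K/W
R_outer film = 1/(h_o·A) = 1/(9.96×39.5) = 0.002542 K/W
Sum of the known resistances R_other = 0.002544 K/W
Required total resistance R_tot = ΔT/Q_allow = 127/13700 = 0.00927 K/W
R_calcium silicate = R_tot − R_other = 0.006726 K/W
L = R·k·A = 0.006726×0.0647×39.5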